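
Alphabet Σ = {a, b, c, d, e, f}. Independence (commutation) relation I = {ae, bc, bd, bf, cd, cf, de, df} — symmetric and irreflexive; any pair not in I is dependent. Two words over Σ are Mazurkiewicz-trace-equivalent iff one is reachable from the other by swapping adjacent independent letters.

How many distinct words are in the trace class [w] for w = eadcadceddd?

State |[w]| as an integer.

75

0(e) covers ∅
1(a) covers ∅
2(d) covers 1:a
3(c) covers 0:e, 1:a
4(a) covers 2:d, 3:c
5(d) covers 4:a
6(c) covers 4:a
7(e) covers 6:c
8(d) covers 5:d
9(d) covers 8:d
10(d) covers 9:d
floor of heap: 0:e, 1:a
completions by unplaced set U, small U first (add the entries for U minus each lowest piece of U):
  |U|=1: {7}:1  {10}:1
  |U|=2: {6,7}:1  {7,10}:2  {9,10}:1
  |U|=3: {6,7,10}:3  {7,9,10}:3  {8,9,10}:1
  |U|=4: {5,8,9,10}:1  {6,7,9,10}:6  {7,8,9,10}:4
  |U|=5: {5,7,8,9,10}:5  {6,7,8,9,10}:10
  |U|=6: {5,6,7,8,9,10}:15
  |U|=7: {4,5,6,7,8,9,10}:15
  |U|=8: {2,4,5,6,7,8,9,10}:15  {3,4,5,6,7,8,9,10}:15
  |U|=9: {0,3,4,5,6,7,8,9,10}:15  {2,3,4,5,6,7,8,9,10}:30
  start at 0(e): 30
  start at 1(a): 45
sum over floor = 75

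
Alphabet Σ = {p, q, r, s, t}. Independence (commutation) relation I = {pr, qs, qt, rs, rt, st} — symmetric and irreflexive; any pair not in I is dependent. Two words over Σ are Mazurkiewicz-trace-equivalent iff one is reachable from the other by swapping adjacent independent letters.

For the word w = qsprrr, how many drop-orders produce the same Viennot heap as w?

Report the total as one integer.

#0=q has no predecessor
#1=s has no predecessor
#2=p depends on [0:q, 1:s]
#3=r depends on [0:q]
#4=r depends on [3:r]
#5=r depends on [4:r]
sources: [0:q, 1:s]
N(rest) = Σ N(rest − s) over sources s of rest; N(one piece) = 1:
  size 1 → [2]=1  [5]=1
  size 2 → [1,2]=1  [2,5]=2  [4,5]=1
  size 3 → [1,2,5]=3  [2,4,5]=3  [3,4,5]=1
  size 4 → [1,2,4,5]=6  [2,3,4,5]=4
  first=0(q) contributes 10
  first=1(s) contributes 4
|[w]| = 14

14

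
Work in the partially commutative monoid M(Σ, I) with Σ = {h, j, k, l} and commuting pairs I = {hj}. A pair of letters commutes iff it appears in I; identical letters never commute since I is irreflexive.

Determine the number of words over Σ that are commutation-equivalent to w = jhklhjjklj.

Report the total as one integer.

6

piece 0:j — minimal
piece 1:h — minimal
piece 2:k rests on {0:j, 1:h}
piece 3:l rests on {2:k}
piece 4:h rests on {3:l}
piece 5:j rests on {3:l}
piece 6:j rests on {5:j}
piece 7:k rests on {4:h, 6:j}
piece 8:l rests on {7:k}
piece 9:j rests on {8:l}
minimal pieces: {0:j, 1:h}
ways to finish when only these pieces remain (= sum over removing one remaining piece with nothing left below it):
  1 left: {9}→1
  2 left: {8,9}→1
  3 left: {7,8,9}→1
  4 left: {4,7,8,9}→1  {6,7,8,9}→1
  5 left: {4,6,7,8,9}→2  {5,6,7,8,9}→1
  6 left: {4,5,6,7,8,9}→3
  7 left: {3,4,5,6,7,8,9}→3
  8 left: {2,3,4,5,6,7,8,9}→3
  placing 0:j first → 3 extensions
  placing 1:h first → 3 extensions
total linear extensions = 6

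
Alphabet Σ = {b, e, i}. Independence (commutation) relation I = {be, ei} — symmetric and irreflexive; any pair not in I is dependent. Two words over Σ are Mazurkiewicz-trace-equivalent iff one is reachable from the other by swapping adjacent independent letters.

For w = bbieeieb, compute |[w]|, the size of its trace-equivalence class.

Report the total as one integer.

drop 0:b onto floor
drop 1:b onto {0:b}
drop 2:i onto {1:b}
drop 3:e onto floor
drop 4:e onto {3:e}
drop 5:i onto {2:i}
drop 6:e onto {4:e}
drop 7:b onto {5:i}
ground layer = {0:b, 3:e}
drop-orders for the pieces not yet dropped (sum over which currently-grounded one goes next):
  1 to go: {6} 1  {7} 1
  2 to go: {4,6} 1  {5,7} 1  {6,7} 2
  3 to go: {2,5,7} 1  {3,4,6} 1  {4,6,7} 3  {5,6,7} 3
  4 to go: {1,2,5,7} 1  {2,5,6,7} 4  {3,4,6,7} 4  {4,5,6,7} 6
  5 to go: {0,1,2,5,7} 1  {1,2,5,6,7} 5  {2,4,5,6,7} 10  {3,4,5,6,7} 10
  6 to go: {0,1,2,5,6,7} 6  {1,2,4,5,6,7} 15  {2,3,4,5,6,7} 20
  if 0:b drops first: 35 orders
  if 3:e drops first: 21 orders
heap linearizations: 56

56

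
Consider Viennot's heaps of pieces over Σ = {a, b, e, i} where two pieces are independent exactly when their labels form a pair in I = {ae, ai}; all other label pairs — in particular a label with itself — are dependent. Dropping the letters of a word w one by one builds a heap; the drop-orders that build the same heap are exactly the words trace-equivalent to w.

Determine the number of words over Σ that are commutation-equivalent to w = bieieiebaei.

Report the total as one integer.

3

#0=b has no predecessor
#1=i depends on [0:b]
#2=e depends on [1:i]
#3=i depends on [2:e]
#4=e depends on [3:i]
#5=i depends on [4:e]
#6=e depends on [5:i]
#7=b depends on [6:e]
#8=a depends on [7:b]
#9=e depends on [7:b]
#10=i depends on [9:e]
sources: [0:b]
N(rest) = Σ N(rest − s) over sources s of rest; N(one piece) = 1:
  size 1 → [8]=1  [10]=1
  size 2 → [8,10]=2  [9,10]=1
  size 3 → [8,9,10]=3
  size 4 → [7,8,9,10]=3
  size 5 → [6,7,8,9,10]=3
  size 6 → [5,6,7,8,9,10]=3
  size 7 → [4,5,6,7,8,9,10]=3
  size 8 → [3,4,5,6,7,8,9,10]=3
  size 9 → [2,3,4,5,6,7,8,9,10]=3
  first=0(b) contributes 3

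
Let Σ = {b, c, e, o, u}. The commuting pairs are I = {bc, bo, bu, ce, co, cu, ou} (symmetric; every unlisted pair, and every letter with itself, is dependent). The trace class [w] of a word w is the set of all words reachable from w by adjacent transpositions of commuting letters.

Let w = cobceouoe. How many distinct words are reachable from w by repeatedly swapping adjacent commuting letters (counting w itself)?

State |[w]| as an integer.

0(c) covers ∅
1(o) covers ∅
2(b) covers ∅
3(c) covers 0:c
4(e) covers 1:o, 2:b
5(o) covers 4:e
6(u) covers 4:e
7(o) covers 5:o
8(e) covers 6:u, 7:o
floor of heap: 0:c, 1:o, 2:b
completions by unplaced set U, small U first (add the entries for U minus each lowest piece of U):
  |U|=1: {3}:1  {8}:1
  |U|=2: {0,3}:1  {3,8}:2  {6,8}:1  {7,8}:1
  |U|=3: {0,3,8}:3  {3,6,8}:3  {3,7,8}:3  {5,7,8}:1  {6,7,8}:2
  |U|=4: {0,3,6,8}:6  {0,3,7,8}:6  {3,5,7,8}:4  {3,6,7,8}:8  {5,6,7,8}:3
  |U|=5: {0,3,5,7,8}:10  {0,3,6,7,8}:20  {3,5,6,7,8}:15  {4,5,6,7,8}:3
  |U|=6: {0,3,5,6,7,8}:45  {1,4,5,6,7,8}:3  {2,4,5,6,7,8}:3  {3,4,5,6,7,8}:18
  |U|=7: {0,3,4,5,6,7,8}:63  {1,2,4,5,6,7,8}:6  {1,3,4,5,6,7,8}:21  {2,3,4,5,6,7,8}:21
  start at 0(c): 48
  start at 1(o): 84
  start at 2(b): 84
sum over floor = 216

216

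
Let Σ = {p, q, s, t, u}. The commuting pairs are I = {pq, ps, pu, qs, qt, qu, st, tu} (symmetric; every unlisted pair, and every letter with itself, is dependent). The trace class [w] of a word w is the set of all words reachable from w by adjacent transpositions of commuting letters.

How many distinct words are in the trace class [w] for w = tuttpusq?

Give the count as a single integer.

drop 0:t onto floor
drop 1:u onto floor
drop 2:t onto {0:t}
drop 3:t onto {2:t}
drop 4:p onto {3:t}
drop 5:u onto {1:u}
drop 6:s onto {5:u}
drop 7:q onto floor
ground layer = {0:t, 1:u, 7:q}
drop-orders for the pieces not yet dropped (sum over which currently-grounded one goes next):
  1 to go: {4} 1  {6} 1  {7} 1
  2 to go: {3,4} 1  {4,6} 2  {4,7} 2  {5,6} 1  {6,7} 2
  3 to go: {1,5,6} 1  {2,3,4} 1  {3,4,6} 3  {3,4,7} 3  {4,5,6} 3  {4,6,7} 6  {5,6,7} 3
  4 to go: {0,2,3,4} 1  {1,4,5,6} 4  {1,5,6,7} 4  {2,3,4,6} 4  {2,3,4,7} 4  {3,4,5,6} 6  {3,4,6,7} 12  {4,5,6,7} 12
  5 to go: {0,2,3,4,6} 5  {0,2,3,4,7} 5  {1,3,4,5,6} 10  {1,4,5,6,7} 20  {2,3,4,5,6} 10  {2,3,4,6,7} 20  {3,4,5,6,7} 30
  6 to go: {0,2,3,4,5,6} 15  {0,2,3,4,6,7} 30  {1,2,3,4,5,6} 20  {1,3,4,5,6,7} 60  {2,3,4,5,6,7} 60
  if 0:t drops first: 140 orders
  if 1:u drops first: 105 orders
  if 7:q drops first: 35 orders
heap linearizations: 280

280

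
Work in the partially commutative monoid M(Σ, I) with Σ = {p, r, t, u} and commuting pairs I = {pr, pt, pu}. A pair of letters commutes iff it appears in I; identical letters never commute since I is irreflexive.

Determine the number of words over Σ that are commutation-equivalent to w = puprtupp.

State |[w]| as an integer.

#0=p has no predecessor
#1=u has no predecessor
#2=p depends on [0:p]
#3=r depends on [1:u]
#4=t depends on [3:r]
#5=u depends on [4:t]
#6=p depends on [2:p]
#7=p depends on [6:p]
sources: [0:p, 1:u]
N(rest) = Σ N(rest − s) over sources s of rest; N(one piece) = 1:
  size 1 → [5]=1  [7]=1
  size 2 → [4,5]=1  [5,7]=2  [6,7]=1
  size 3 → [2,6,7]=1  [3,4,5]=1  [4,5,7]=3  [5,6,7]=3
  size 4 → [0,2,6,7]=1  [1,3,4,5]=1  [2,5,6,7]=4  [3,4,5,7]=4  [4,5,6,7]=6
  size 5 → [0,2,5,6,7]=5  [1,3,4,5,7]=5  [2,4,5,6,7]=10  [3,4,5,6,7]=10
  size 6 → [0,2,4,5,6,7]=15  [1,3,4,5,6,7]=15  [2,3,4,5,6,7]=20
  first=0(p) contributes 35
  first=1(u) contributes 35
|[w]| = 70

70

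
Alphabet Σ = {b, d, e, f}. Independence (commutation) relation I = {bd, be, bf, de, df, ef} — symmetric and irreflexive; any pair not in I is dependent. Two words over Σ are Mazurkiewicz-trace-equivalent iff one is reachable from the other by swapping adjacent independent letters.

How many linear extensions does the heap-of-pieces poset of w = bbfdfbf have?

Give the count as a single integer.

0(b) covers ∅
1(b) covers 0:b
2(f) covers ∅
3(d) covers ∅
4(f) covers 2:f
5(b) covers 1:b
6(f) covers 4:f
floor of heap: 0:b, 2:f, 3:d
completions by unplaced set U, small U first (add the entries for U minus each lowest piece of U):
  |U|=1: {3}:1  {5}:1  {6}:1
  |U|=2: {1,5}:1  {3,5}:2  {3,6}:2  {4,6}:1  {5,6}:2
  |U|=3: {0,1,5}:1  {1,3,5}:3  {1,5,6}:3  {2,4,6}:1  {3,4,6}:3  {3,5,6}:6  {4,5,6}:3
  |U|=4: {0,1,3,5}:4  {0,1,5,6}:4  {1,3,5,6}:12  {1,4,5,6}:6  {2,3,4,6}:4  {2,4,5,6}:4  {3,4,5,6}:12
  |U|=5: {0,1,3,5,6}:20  {0,1,4,5,6}:10  {1,2,4,5,6}:10  {1,3,4,5,6}:30  {2,3,4,5,6}:20
  start at 0(b): 60
  start at 2(f): 60
  start at 3(d): 20
sum over floor = 140

140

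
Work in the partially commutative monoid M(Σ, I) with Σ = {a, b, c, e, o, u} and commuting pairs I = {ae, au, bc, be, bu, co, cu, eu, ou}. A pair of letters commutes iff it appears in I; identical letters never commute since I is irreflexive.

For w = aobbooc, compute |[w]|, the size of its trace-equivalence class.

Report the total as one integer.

6

#0=a has no predecessor
#1=o depends on [0:a]
#2=b depends on [1:o]
#3=b depends on [2:b]
#4=o depends on [3:b]
#5=o depends on [4:o]
#6=c depends on [0:a]
sources: [0:a]
N(rest) = Σ N(rest − s) over sources s of rest; N(one piece) = 1:
  size 1 → [5]=1  [6]=1
  size 2 → [4,5]=1  [5,6]=2
  size 3 → [3,4,5]=1  [4,5,6]=3
  size 4 → [2,3,4,5]=1  [3,4,5,6]=4
  size 5 → [1,2,3,4,5]=1  [2,3,4,5,6]=5
  first=0(a) contributes 6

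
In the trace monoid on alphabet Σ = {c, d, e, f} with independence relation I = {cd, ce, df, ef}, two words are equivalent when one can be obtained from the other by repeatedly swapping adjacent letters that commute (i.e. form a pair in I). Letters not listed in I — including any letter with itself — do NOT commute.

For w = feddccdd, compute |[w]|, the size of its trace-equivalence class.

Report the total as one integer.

56

#0=f has no predecessor
#1=e has no predecessor
#2=d depends on [1:e]
#3=d depends on [2:d]
#4=c depends on [0:f]
#5=c depends on [4:c]
#6=d depends on [3:d]
#7=d depends on [6:d]
sources: [0:f, 1:e]
N(rest) = Σ N(rest − s) over sources s of rest; N(one piece) = 1:
  size 1 → [5]=1  [7]=1
  size 2 → [4,5]=1  [5,7]=2  [6,7]=1
  size 3 → [0,4,5]=1  [3,6,7]=1  [4,5,7]=3  [5,6,7]=3
  size 4 → [0,4,5,7]=4  [2,3,6,7]=1  [3,5,6,7]=4  [4,5,6,7]=6
  size 5 → [0,4,5,6,7]=10  [1,2,3,6,7]=1  [2,3,5,6,7]=5  [3,4,5,6,7]=10
  size 6 → [0,3,4,5,6,7]=20  [1,2,3,5,6,7]=6  [2,3,4,5,6,7]=15
  first=0(f) contributes 21
  first=1(e) contributes 35
|[w]| = 56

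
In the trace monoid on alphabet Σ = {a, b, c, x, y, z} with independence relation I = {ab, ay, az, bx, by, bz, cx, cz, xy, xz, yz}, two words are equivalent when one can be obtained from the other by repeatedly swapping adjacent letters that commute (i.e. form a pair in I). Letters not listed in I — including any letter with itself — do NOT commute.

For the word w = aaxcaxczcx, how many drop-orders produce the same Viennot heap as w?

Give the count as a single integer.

0(a) covers ∅
1(a) covers 0:a
2(x) covers 1:a
3(c) covers 1:a
4(a) covers 2:x, 3:c
5(x) covers 4:a
6(c) covers 4:a
7(z) covers ∅
8(c) covers 6:c
9(x) covers 5:x
floor of heap: 0:a, 7:z
completions by unplaced set U, small U first (add the entries for U minus each lowest piece of U):
  |U|=1: {7}:1  {8}:1  {9}:1
  |U|=2: {5,9}:1  {6,8}:1  {7,8}:2  {7,9}:2  {8,9}:2
  |U|=3: {5,7,9}:3  {5,8,9}:3  {6,7,8}:3  {6,8,9}:3  {7,8,9}:6
  |U|=4: {5,6,8,9}:6  {5,7,8,9}:12  {6,7,8,9}:12
  |U|=5: {4,5,6,8,9}:6  {5,6,7,8,9}:30
  |U|=6: {2,4,5,6,8,9}:6  {3,4,5,6,8,9}:6  {4,5,6,7,8,9}:36
  |U|=7: {2,3,4,5,6,8,9}:12  {2,4,5,6,7,8,9}:42  {3,4,5,6,7,8,9}:42
  |U|=8: {1,2,3,4,5,6,8,9}:12  {2,3,4,5,6,7,8,9}:96
  start at 0(a): 108
  start at 7(z): 12
sum over floor = 120

120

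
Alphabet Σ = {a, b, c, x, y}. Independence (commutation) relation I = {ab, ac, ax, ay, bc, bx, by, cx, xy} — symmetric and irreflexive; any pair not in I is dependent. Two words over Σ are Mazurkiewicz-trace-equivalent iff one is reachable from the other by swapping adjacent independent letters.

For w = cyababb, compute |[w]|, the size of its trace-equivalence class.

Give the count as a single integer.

#0=c has no predecessor
#1=y depends on [0:c]
#2=a has no predecessor
#3=b has no predecessor
#4=a depends on [2:a]
#5=b depends on [3:b]
#6=b depends on [5:b]
sources: [0:c, 2:a, 3:b]
N(rest) = Σ N(rest − s) over sources s of rest; N(one piece) = 1:
  size 1 → [1]=1  [4]=1  [6]=1
  size 2 → [0,1]=1  [1,4]=2  [1,6]=2  [2,4]=1  [4,6]=2  [5,6]=1
  size 3 → [0,1,4]=3  [0,1,6]=3  [1,2,4]=3  [1,4,6]=6  [1,5,6]=3  [2,4,6]=3  [3,5,6]=1  [4,5,6]=3
  size 4 → [0,1,2,4]=6  [0,1,4,6]=12  [0,1,5,6]=6  [1,2,4,6]=12  [1,3,5,6]=4  [1,4,5,6]=12  [2,4,5,6]=6  [3,4,5,6]=4
  size 5 → [0,1,2,4,6]=30  [0,1,3,5,6]=10  [0,1,4,5,6]=30  [1,2,4,5,6]=30  [1,3,4,5,6]=20  [2,3,4,5,6]=10
  first=0(c) contributes 60
  first=2(a) contributes 60
  first=3(b) contributes 90
|[w]| = 210

210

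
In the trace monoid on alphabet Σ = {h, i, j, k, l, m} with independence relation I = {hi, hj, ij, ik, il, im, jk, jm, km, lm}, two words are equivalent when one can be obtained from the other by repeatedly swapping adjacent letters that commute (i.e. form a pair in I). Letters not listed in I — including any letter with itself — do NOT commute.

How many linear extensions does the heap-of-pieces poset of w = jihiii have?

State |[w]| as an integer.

piece 0:j — minimal
piece 1:i — minimal
piece 2:h — minimal
piece 3:i rests on {1:i}
piece 4:i rests on {3:i}
piece 5:i rests on {4:i}
minimal pieces: {0:j, 1:i, 2:h}
ways to finish when only these pieces remain (= sum over removing one remaining piece with nothing left below it):
  1 left: {0}→1  {2}→1  {5}→1
  2 left: {0,2}→2  {0,5}→2  {2,5}→2  {4,5}→1
  3 left: {0,2,5}→6  {0,4,5}→3  {2,4,5}→3  {3,4,5}→1
  4 left: {0,2,4,5}→12  {0,3,4,5}→4  {1,3,4,5}→1  {2,3,4,5}→4
  placing 0:j first → 5 extensions
  placing 1:i first → 20 extensions
  placing 2:h first → 5 extensions
total linear extensions = 30

30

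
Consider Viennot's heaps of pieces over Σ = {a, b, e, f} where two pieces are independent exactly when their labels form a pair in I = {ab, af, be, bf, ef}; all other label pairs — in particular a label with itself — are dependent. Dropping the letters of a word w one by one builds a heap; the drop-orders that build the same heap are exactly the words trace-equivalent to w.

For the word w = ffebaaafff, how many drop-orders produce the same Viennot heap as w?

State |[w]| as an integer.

piece 0:f — minimal
piece 1:f rests on {0:f}
piece 2:e — minimal
piece 3:b — minimal
piece 4:a rests on {2:e}
piece 5:a rests on {4:a}
piece 6:a rests on {5:a}
piece 7:f rests on {1:f}
piece 8:f rests on {7:f}
piece 9:f rests on {8:f}
minimal pieces: {0:f, 2:e, 3:b}
ways to finish when only these pieces remain (= sum over removing one remaining piece with nothing left below it):
  1 left: {3}→1  {6}→1  {9}→1
  2 left: {3,6}→2  {3,9}→2  {5,6}→1  {6,9}→2  {8,9}→1
  3 left: {3,5,6}→3  {3,6,9}→6  {3,8,9}→3  {4,5,6}→1  {5,6,9}→3  {6,8,9}→3  {7,8,9}→1
  4 left: {1,7,8,9}→1  {2,4,5,6}→1  {3,4,5,6}→4  {3,5,6,9}→12  {3,6,8,9}→12  {3,7,8,9}→4  {4,5,6,9}→4  {5,6,8,9}→6  {6,7,8,9}→4
  5 left: {0,1,7,8,9}→1  {1,3,7,8,9}→5  {1,6,7,8,9}→5  {2,3,4,5,6}→5  {2,4,5,6,9}→5  {3,4,5,6,9}→20  {3,5,6,8,9}→30  {3,6,7,8,9}→20  {4,5,6,8,9}→10  {5,6,7,8,9}→10
  6 left: {0,1,3,7,8,9}→6  {0,1,6,7,8,9}→6  {1,3,6,7,8,9}→30  {1,5,6,7,8,9}→15  {2,3,4,5,6,9}→30  {2,4,5,6,8,9}→15  {3,4,5,6,8,9}→60  {3,5,6,7,8,9}→60  {4,5,6,7,8,9}→20
  7 left: {0,1,3,6,7,8,9}→42  {0,1,5,6,7,8,9}→21  {1,3,5,6,7,8,9}→105  {1,4,5,6,7,8,9}→35  {2,3,4,5,6,8,9}→105  {2,4,5,6,7,8,9}→35  {3,4,5,6,7,8,9}→140
  8 left: {0,1,3,5,6,7,8,9}→168  {0,1,4,5,6,7,8,9}→56  {1,2,4,5,6,7,8,9}→70  {1,3,4,5,6,7,8,9}→280  {2,3,4,5,6,7,8,9}→280
  placing 0:f first → 630 extensions
  placing 2:e first → 504 extensions
  placing 3:b first → 126 extensions
total linear extensions = 1260

1260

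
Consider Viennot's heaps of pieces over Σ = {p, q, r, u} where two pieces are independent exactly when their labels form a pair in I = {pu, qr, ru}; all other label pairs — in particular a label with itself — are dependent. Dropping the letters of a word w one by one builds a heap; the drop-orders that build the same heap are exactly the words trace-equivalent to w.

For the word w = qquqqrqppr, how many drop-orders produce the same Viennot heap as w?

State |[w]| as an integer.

7

0(q) covers ∅
1(q) covers 0:q
2(u) covers 1:q
3(q) covers 2:u
4(q) covers 3:q
5(r) covers ∅
6(q) covers 4:q
7(p) covers 5:r, 6:q
8(p) covers 7:p
9(r) covers 8:p
floor of heap: 0:q, 5:r
completions by unplaced set U, small U first (add the entries for U minus each lowest piece of U):
  |U|=1: {9}:1
  |U|=2: {8,9}:1
  |U|=3: {7,8,9}:1
  |U|=4: {5,7,8,9}:1  {6,7,8,9}:1
  |U|=5: {4,6,7,8,9}:1  {5,6,7,8,9}:2
  |U|=6: {3,4,6,7,8,9}:1  {4,5,6,7,8,9}:3
  |U|=7: {2,3,4,6,7,8,9}:1  {3,4,5,6,7,8,9}:4
  |U|=8: {1,2,3,4,6,7,8,9}:1  {2,3,4,5,6,7,8,9}:5
  start at 0(q): 6
  start at 5(r): 1
sum over floor = 7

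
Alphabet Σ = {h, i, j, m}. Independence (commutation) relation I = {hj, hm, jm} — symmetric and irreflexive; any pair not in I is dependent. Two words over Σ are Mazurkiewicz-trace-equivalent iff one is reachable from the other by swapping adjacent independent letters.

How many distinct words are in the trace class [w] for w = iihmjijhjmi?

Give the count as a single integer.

72

piece 0:i — minimal
piece 1:i rests on {0:i}
piece 2:h rests on {1:i}
piece 3:m rests on {1:i}
piece 4:j rests on {1:i}
piece 5:i rests on {2:h, 3:m, 4:j}
piece 6:j rests on {5:i}
piece 7:h rests on {5:i}
piece 8:j rests on {6:j}
piece 9:m rests on {5:i}
piece 10:i rests on {7:h, 8:j, 9:m}
minimal pieces: {0:i}
ways to finish when only these pieces remain (= sum over removing one remaining piece with nothing left below it):
  1 left: {10}→1
  2 left: {7,10}→1  {8,10}→1  {9,10}→1
  3 left: {6,8,10}→1  {7,8,10}→2  {7,9,10}→2  {8,9,10}→2
  4 left: {6,7,8,10}→3  {6,8,9,10}→3  {7,8,9,10}→6
  5 left: {6,7,8,9,10}→12
  6 left: {5,6,7,8,9,10}→12
  7 left: {2,5,6,7,8,9,10}→12  {3,5,6,7,8,9,10}→12  {4,5,6,7,8,9,10}→12
  8 left: {2,3,5,6,7,8,9,10}→24  {2,4,5,6,7,8,9,10}→24  {3,4,5,6,7,8,9,10}→24
  9 left: {2,3,4,5,6,7,8,9,10}→72
  placing 0:i first → 72 extensions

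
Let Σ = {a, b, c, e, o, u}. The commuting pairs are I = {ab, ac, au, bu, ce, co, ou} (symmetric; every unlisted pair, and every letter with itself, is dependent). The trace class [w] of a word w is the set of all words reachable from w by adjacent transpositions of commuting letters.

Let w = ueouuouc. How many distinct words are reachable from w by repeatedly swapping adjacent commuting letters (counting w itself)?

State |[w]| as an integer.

15

piece 0:u — minimal
piece 1:e rests on {0:u}
piece 2:o rests on {1:e}
piece 3:u rests on {1:e}
piece 4:u rests on {3:u}
piece 5:o rests on {2:o}
piece 6:u rests on {4:u}
piece 7:c rests on {6:u}
minimal pieces: {0:u}
ways to finish when only these pieces remain (= sum over removing one remaining piece with nothing left below it):
  1 left: {5}→1  {7}→1
  2 left: {2,5}→1  {5,7}→2  {6,7}→1
  3 left: {2,5,7}→3  {4,6,7}→1  {5,6,7}→3
  4 left: {2,5,6,7}→6  {3,4,6,7}→1  {4,5,6,7}→4
  5 left: {2,4,5,6,7}→10  {3,4,5,6,7}→5
  6 left: {2,3,4,5,6,7}→15
  placing 0:u first → 15 extensions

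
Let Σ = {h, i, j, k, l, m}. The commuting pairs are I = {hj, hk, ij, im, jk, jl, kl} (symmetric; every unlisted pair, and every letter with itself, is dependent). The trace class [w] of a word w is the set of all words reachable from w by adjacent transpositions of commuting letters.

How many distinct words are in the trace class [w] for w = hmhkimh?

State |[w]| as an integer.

4

#0=h has no predecessor
#1=m depends on [0:h]
#2=h depends on [1:m]
#3=k depends on [1:m]
#4=i depends on [2:h, 3:k]
#5=m depends on [2:h, 3:k]
#6=h depends on [4:i, 5:m]
sources: [0:h]
N(rest) = Σ N(rest − s) over sources s of rest; N(one piece) = 1:
  size 1 → [6]=1
  size 2 → [4,6]=1  [5,6]=1
  size 3 → [4,5,6]=2
  size 4 → [2,4,5,6]=2  [3,4,5,6]=2
  size 5 → [2,3,4,5,6]=4
  first=0(h) contributes 4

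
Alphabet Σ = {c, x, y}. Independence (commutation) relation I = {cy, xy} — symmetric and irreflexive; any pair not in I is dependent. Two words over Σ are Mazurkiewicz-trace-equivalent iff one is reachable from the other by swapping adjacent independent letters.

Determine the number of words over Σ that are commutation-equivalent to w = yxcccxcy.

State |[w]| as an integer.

28

drop 0:y onto floor
drop 1:x onto floor
drop 2:c onto {1:x}
drop 3:c onto {2:c}
drop 4:c onto {3:c}
drop 5:x onto {4:c}
drop 6:c onto {5:x}
drop 7:y onto {0:y}
ground layer = {0:y, 1:x}
drop-orders for the pieces not yet dropped (sum over which currently-grounded one goes next):
  1 to go: {6} 1  {7} 1
  2 to go: {0,7} 1  {5,6} 1  {6,7} 2
  3 to go: {0,6,7} 3  {4,5,6} 1  {5,6,7} 3
  4 to go: {0,5,6,7} 6  {3,4,5,6} 1  {4,5,6,7} 4
  5 to go: {0,4,5,6,7} 10  {2,3,4,5,6} 1  {3,4,5,6,7} 5
  6 to go: {0,3,4,5,6,7} 15  {1,2,3,4,5,6} 1  {2,3,4,5,6,7} 6
  if 0:y drops first: 7 orders
  if 1:x drops first: 21 orders
heap linearizations: 28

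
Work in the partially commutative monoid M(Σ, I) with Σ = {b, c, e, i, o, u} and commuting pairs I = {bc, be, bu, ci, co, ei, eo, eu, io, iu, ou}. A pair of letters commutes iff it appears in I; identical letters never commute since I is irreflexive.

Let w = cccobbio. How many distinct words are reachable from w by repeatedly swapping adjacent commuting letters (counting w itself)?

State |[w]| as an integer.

piece 0:c — minimal
piece 1:c rests on {0:c}
piece 2:c rests on {1:c}
piece 3:o — minimal
piece 4:b rests on {3:o}
piece 5:b rests on {4:b}
piece 6:i rests on {5:b}
piece 7:o rests on {5:b}
minimal pieces: {0:c, 3:o}
ways to finish when only these pieces remain (= sum over removing one remaining piece with nothing left below it):
  1 left: {2}→1  {6}→1  {7}→1
  2 left: {1,2}→1  {2,6}→2  {2,7}→2  {6,7}→2
  3 left: {0,1,2}→1  {1,2,6}→3  {1,2,7}→3  {2,6,7}→6  {5,6,7}→2
  4 left: {0,1,2,6}→4  {0,1,2,7}→4  {1,2,6,7}→12  {2,5,6,7}→8  {4,5,6,7}→2
  5 left: {0,1,2,6,7}→20  {1,2,5,6,7}→20  {2,4,5,6,7}→10  {3,4,5,6,7}→2
  6 left: {0,1,2,5,6,7}→40  {1,2,4,5,6,7}→30  {2,3,4,5,6,7}→12
  placing 0:c first → 42 extensions
  placing 3:o first → 70 extensions
total linear extensions = 112

112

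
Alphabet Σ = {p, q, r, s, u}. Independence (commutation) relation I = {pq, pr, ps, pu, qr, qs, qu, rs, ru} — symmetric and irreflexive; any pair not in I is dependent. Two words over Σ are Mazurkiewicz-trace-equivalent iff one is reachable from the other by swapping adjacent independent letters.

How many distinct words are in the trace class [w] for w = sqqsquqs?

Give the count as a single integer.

70

piece 0:s — minimal
piece 1:q — minimal
piece 2:q rests on {1:q}
piece 3:s rests on {0:s}
piece 4:q rests on {2:q}
piece 5:u rests on {3:s}
piece 6:q rests on {4:q}
piece 7:s rests on {5:u}
minimal pieces: {0:s, 1:q}
ways to finish when only these pieces remain (= sum over removing one remaining piece with nothing left below it):
  1 left: {6}→1  {7}→1
  2 left: {4,6}→1  {5,7}→1  {6,7}→2
  3 left: {2,4,6}→1  {3,5,7}→1  {4,6,7}→3  {5,6,7}→3
  4 left: {0,3,5,7}→1  {1,2,4,6}→1  {2,4,6,7}→4  {3,5,6,7}→4  {4,5,6,7}→6
  5 left: {0,3,5,6,7}→5  {1,2,4,6,7}→5  {2,4,5,6,7}→10  {3,4,5,6,7}→10
  6 left: {0,3,4,5,6,7}→15  {1,2,4,5,6,7}→15  {2,3,4,5,6,7}→20
  placing 0:s first → 35 extensions
  placing 1:q first → 35 extensions
total linear extensions = 70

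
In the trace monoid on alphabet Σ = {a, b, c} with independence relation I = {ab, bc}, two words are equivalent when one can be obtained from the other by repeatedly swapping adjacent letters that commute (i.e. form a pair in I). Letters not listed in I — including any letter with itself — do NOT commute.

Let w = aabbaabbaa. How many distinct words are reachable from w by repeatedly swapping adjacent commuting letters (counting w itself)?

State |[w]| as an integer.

210

piece 0:a — minimal
piece 1:a rests on {0:a}
piece 2:b — minimal
piece 3:b rests on {2:b}
piece 4:a rests on {1:a}
piece 5:a rests on {4:a}
piece 6:b rests on {3:b}
piece 7:b rests on {6:b}
piece 8:a rests on {5:a}
piece 9:a rests on {8:a}
minimal pieces: {0:a, 2:b}
ways to finish when only these pieces remain (= sum over removing one remaining piece with nothing left below it):
  1 left: {7}→1  {9}→1
  2 left: {6,7}→1  {7,9}→2  {8,9}→1
  3 left: {3,6,7}→1  {5,8,9}→1  {6,7,9}→3  {7,8,9}→3
  4 left: {2,3,6,7}→1  {3,6,7,9}→4  {4,5,8,9}→1  {5,7,8,9}→4  {6,7,8,9}→6
  5 left: {1,4,5,8,9}→1  {2,3,6,7,9}→5  {3,6,7,8,9}→10  {4,5,7,8,9}→5  {5,6,7,8,9}→10
  6 left: {0,1,4,5,8,9}→1  {1,4,5,7,8,9}→6  {2,3,6,7,8,9}→15  {3,5,6,7,8,9}→20  {4,5,6,7,8,9}→15
  7 left: {0,1,4,5,7,8,9}→7  {1,4,5,6,7,8,9}→21  {2,3,5,6,7,8,9}→35  {3,4,5,6,7,8,9}→35
  8 left: {0,1,4,5,6,7,8,9}→28  {1,3,4,5,6,7,8,9}→56  {2,3,4,5,6,7,8,9}→70
  placing 0:a first → 126 extensions
  placing 2:b first → 84 extensions
total linear extensions = 210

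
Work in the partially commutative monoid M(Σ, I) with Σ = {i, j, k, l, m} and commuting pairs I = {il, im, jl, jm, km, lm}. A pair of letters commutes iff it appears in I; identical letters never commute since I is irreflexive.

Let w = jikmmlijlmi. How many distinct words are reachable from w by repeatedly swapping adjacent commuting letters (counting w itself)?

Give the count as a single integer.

drop 0:j onto floor
drop 1:i onto {0:j}
drop 2:k onto {1:i}
drop 3:m onto floor
drop 4:m onto {3:m}
drop 5:l onto {2:k}
drop 6:i onto {2:k}
drop 7:j onto {6:i}
drop 8:l onto {5:l}
drop 9:m onto {4:m}
drop 10:i onto {7:j}
ground layer = {0:j, 3:m}
drop-orders for the pieces not yet dropped (sum over which currently-grounded one goes next):
  1 to go: {8} 1  {9} 1  {10} 1
  2 to go: {4,9} 1  {5,8} 1  {7,10} 1  {8,9} 2  {8,10} 2  {9,10} 2
  3 to go: {3,4,9} 1  {4,8,9} 3  {4,9,10} 3  {5,8,9} 3  {5,8,10} 3  {6,7,10} 1  {7,8,10} 3  {7,9,10} 3  {8,9,10} 6
  4 to go: {3,4,8,9} 4  {3,4,9,10} 4  {4,5,8,9} 6  {4,7,9,10} 6  {4,8,9,10} 12  {5,7,8,10} 6  {5,8,9,10} 12  {6,7,8,10} 4  {6,7,9,10} 4  {7,8,9,10} 12
  5 to go: {3,4,5,8,9} 10  {3,4,7,9,10} 10  {3,4,8,9,10} 20  {4,5,8,9,10} 30  {4,6,7,9,10} 10  {4,7,8,9,10} 30  {5,6,7,8,10} 10  {5,7,8,9,10} 30  {6,7,8,9,10} 20
  6 to go: {2,5,6,7,8,10} 10  {3,4,5,8,9,10} 60  {3,4,6,7,9,10} 20  {3,4,7,8,9,10} 60  {4,5,7,8,9,10} 90  {4,6,7,8,9,10} 60  {5,6,7,8,9,10} 60
  7 to go: {1,2,5,6,7,8,10} 10  {2,5,6,7,8,9,10} 70  {3,4,5,7,8,9,10} 210  {3,4,6,7,8,9,10} 140  {4,5,6,7,8,9,10} 210
  8 to go: {0,1,2,5,6,7,8,10} 10  {1,2,5,6,7,8,9,10} 80  {2,4,5,6,7,8,9,10} 280  {3,4,5,6,7,8,9,10} 560
  9 to go: {0,1,2,5,6,7,8,9,10} 90  {1,2,4,5,6,7,8,9,10} 360  {2,3,4,5,6,7,8,9,10} 840
  if 0:j drops first: 1200 orders
  if 3:m drops first: 450 orders
heap linearizations: 1650

1650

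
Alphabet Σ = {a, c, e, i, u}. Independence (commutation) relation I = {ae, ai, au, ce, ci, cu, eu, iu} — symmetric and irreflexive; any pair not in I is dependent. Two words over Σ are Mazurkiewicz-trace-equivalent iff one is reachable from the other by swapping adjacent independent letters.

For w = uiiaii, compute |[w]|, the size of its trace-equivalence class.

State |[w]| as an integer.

piece 0:u — minimal
piece 1:i — minimal
piece 2:i rests on {1:i}
piece 3:a — minimal
piece 4:i rests on {2:i}
piece 5:i rests on {4:i}
minimal pieces: {0:u, 1:i, 3:a}
ways to finish when only these pieces remain (= sum over removing one remaining piece with nothing left below it):
  1 left: {0}→1  {3}→1  {5}→1
  2 left: {0,3}→2  {0,5}→2  {3,5}→2  {4,5}→1
  3 left: {0,3,5}→6  {0,4,5}→3  {2,4,5}→1  {3,4,5}→3
  4 left: {0,2,4,5}→4  {0,3,4,5}→12  {1,2,4,5}→1  {2,3,4,5}→4
  placing 0:u first → 5 extensions
  placing 1:i first → 20 extensions
  placing 3:a first → 5 extensions
total linear extensions = 30

30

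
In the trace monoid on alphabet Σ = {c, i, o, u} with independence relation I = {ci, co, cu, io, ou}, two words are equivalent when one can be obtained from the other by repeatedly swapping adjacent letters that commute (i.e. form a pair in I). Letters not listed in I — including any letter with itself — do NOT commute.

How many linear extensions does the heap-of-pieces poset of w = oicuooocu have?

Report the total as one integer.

1260

#0=o has no predecessor
#1=i has no predecessor
#2=c has no predecessor
#3=u depends on [1:i]
#4=o depends on [0:o]
#5=o depends on [4:o]
#6=o depends on [5:o]
#7=c depends on [2:c]
#8=u depends on [3:u]
sources: [0:o, 1:i, 2:c]
N(rest) = Σ N(rest − s) over sources s of rest; N(one piece) = 1:
  size 1 → [6]=1  [7]=1  [8]=1
  size 2 → [2,7]=1  [3,8]=1  [5,6]=1  [6,7]=2  [6,8]=2  [7,8]=2
  size 3 → [1,3,8]=1  [2,6,7]=3  [2,7,8]=3  [3,6,8]=3  [3,7,8]=3  [4,5,6]=1  [5,6,7]=3  [5,6,8]=3  [6,7,8]=6
  size 4 → [0,4,5,6]=1  [1,3,6,8]=4  [1,3,7,8]=4  [2,3,7,8]=6  [2,5,6,7]=6  [2,6,7,8]=12  [3,5,6,8]=6  [3,6,7,8]=12  [4,5,6,7]=4  [4,5,6,8]=4  [5,6,7,8]=12
  size 5 → [0,4,5,6,7]=5  [0,4,5,6,8]=5  [1,2,3,7,8]=10  [1,3,5,6,8]=10  [1,3,6,7,8]=20  [2,3,6,7,8]=30  [2,4,5,6,7]=10  [2,5,6,7,8]=30  [3,4,5,6,8]=10  [3,5,6,7,8]=30  [4,5,6,7,8]=20
  size 6 → [0,2,4,5,6,7]=15  [0,3,4,5,6,8]=15  [0,4,5,6,7,8]=30  [1,2,3,6,7,8]=60  [1,3,4,5,6,8]=20  [1,3,5,6,7,8]=60  [2,3,5,6,7,8]=90  [2,4,5,6,7,8]=60  [3,4,5,6,7,8]=60
  size 7 → [0,1,3,4,5,6,8]=35  [0,2,4,5,6,7,8]=105  [0,3,4,5,6,7,8]=105  [1,2,3,5,6,7,8]=210  [1,3,4,5,6,7,8]=140  [2,3,4,5,6,7,8]=210
  first=0(o) contributes 560
  first=1(i) contributes 420
  first=2(c) contributes 280
|[w]| = 1260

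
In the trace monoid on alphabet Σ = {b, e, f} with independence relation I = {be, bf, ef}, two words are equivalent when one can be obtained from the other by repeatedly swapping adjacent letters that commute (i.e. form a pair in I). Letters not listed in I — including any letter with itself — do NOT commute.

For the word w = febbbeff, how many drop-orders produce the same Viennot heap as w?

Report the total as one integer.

0(f) covers ∅
1(e) covers ∅
2(b) covers ∅
3(b) covers 2:b
4(b) covers 3:b
5(e) covers 1:e
6(f) covers 0:f
7(f) covers 6:f
floor of heap: 0:f, 1:e, 2:b
completions by unplaced set U, small U first (add the entries for U minus each lowest piece of U):
  |U|=1: {4}:1  {5}:1  {7}:1
  |U|=2: {1,5}:1  {3,4}:1  {4,5}:2  {4,7}:2  {5,7}:2  {6,7}:1
  |U|=3: {0,6,7}:1  {1,4,5}:3  {1,5,7}:3  {2,3,4}:1  {3,4,5}:3  {3,4,7}:3  {4,5,7}:6  {4,6,7}:3  {5,6,7}:3
  |U|=4: {0,4,6,7}:4  {0,5,6,7}:4  {1,3,4,5}:6  {1,4,5,7}:12  {1,5,6,7}:6  {2,3,4,5}:4  {2,3,4,7}:4  {3,4,5,7}:12  {3,4,6,7}:6  {4,5,6,7}:12
  |U|=5: {0,1,5,6,7}:10  {0,3,4,6,7}:10  {0,4,5,6,7}:20  {1,2,3,4,5}:10  {1,3,4,5,7}:30  {1,4,5,6,7}:30  {2,3,4,5,7}:20  {2,3,4,6,7}:10  {3,4,5,6,7}:30
  |U|=6: {0,1,4,5,6,7}:60  {0,2,3,4,6,7}:20  {0,3,4,5,6,7}:60  {1,2,3,4,5,7}:60  {1,3,4,5,6,7}:90  {2,3,4,5,6,7}:60
  start at 0(f): 210
  start at 1(e): 140
  start at 2(b): 210
sum over floor = 560

560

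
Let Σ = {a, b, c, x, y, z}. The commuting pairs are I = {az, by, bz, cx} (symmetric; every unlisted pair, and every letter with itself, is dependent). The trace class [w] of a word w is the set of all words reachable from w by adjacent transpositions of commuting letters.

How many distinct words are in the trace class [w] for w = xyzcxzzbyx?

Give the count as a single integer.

#0=x has no predecessor
#1=y depends on [0:x]
#2=z depends on [1:y]
#3=c depends on [2:z]
#4=x depends on [2:z]
#5=z depends on [3:c, 4:x]
#6=z depends on [5:z]
#7=b depends on [3:c, 4:x]
#8=y depends on [6:z]
#9=x depends on [7:b, 8:y]
sources: [0:x]
N(rest) = Σ N(rest − s) over sources s of rest; N(one piece) = 1:
  size 1 → [9]=1
  size 2 → [7,9]=1  [8,9]=1
  size 3 → [6,8,9]=1  [7,8,9]=2
  size 4 → [5,6,8,9]=1  [6,7,8,9]=3
  size 5 → [5,6,7,8,9]=4
  size 6 → [3,5,6,7,8,9]=4  [4,5,6,7,8,9]=4
  size 7 → [3,4,5,6,7,8,9]=8
  size 8 → [2,3,4,5,6,7,8,9]=8
  first=0(x) contributes 8

8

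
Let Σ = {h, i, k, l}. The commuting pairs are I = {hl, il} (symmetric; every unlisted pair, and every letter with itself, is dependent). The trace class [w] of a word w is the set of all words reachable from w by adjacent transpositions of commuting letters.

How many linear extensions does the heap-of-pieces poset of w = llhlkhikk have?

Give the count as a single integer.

piece 0:l — minimal
piece 1:l rests on {0:l}
piece 2:h — minimal
piece 3:l rests on {1:l}
piece 4:k rests on {2:h, 3:l}
piece 5:h rests on {4:k}
piece 6:i rests on {5:h}
piece 7:k rests on {6:i}
piece 8:k rests on {7:k}
minimal pieces: {0:l, 2:h}
ways to finish when only these pieces remain (= sum over removing one remaining piece with nothing left below it):
  1 left: {8}→1
  2 left: {7,8}→1
  3 left: {6,7,8}→1
  4 left: {5,6,7,8}→1
  5 left: {4,5,6,7,8}→1
  6 left: {2,4,5,6,7,8}→1  {3,4,5,6,7,8}→1
  7 left: {1,3,4,5,6,7,8}→1  {2,3,4,5,6,7,8}→2
  placing 0:l first → 3 extensions
  placing 2:h first → 1 extensions
total linear extensions = 4

4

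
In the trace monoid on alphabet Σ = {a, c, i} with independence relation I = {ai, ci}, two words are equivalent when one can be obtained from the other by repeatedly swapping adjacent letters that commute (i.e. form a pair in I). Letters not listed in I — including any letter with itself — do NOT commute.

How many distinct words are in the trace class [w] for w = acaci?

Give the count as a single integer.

5

#0=a has no predecessor
#1=c depends on [0:a]
#2=a depends on [1:c]
#3=c depends on [2:a]
#4=i has no predecessor
sources: [0:a, 4:i]
N(rest) = Σ N(rest − s) over sources s of rest; N(one piece) = 1:
  size 1 → [3]=1  [4]=1
  size 2 → [2,3]=1  [3,4]=2
  size 3 → [1,2,3]=1  [2,3,4]=3
  first=0(a) contributes 4
  first=4(i) contributes 1
|[w]| = 5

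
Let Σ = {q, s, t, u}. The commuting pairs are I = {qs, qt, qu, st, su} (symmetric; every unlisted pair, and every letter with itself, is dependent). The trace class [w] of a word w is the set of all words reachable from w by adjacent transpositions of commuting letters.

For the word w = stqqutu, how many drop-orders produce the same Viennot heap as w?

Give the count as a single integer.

0(s) covers ∅
1(t) covers ∅
2(q) covers ∅
3(q) covers 2:q
4(u) covers 1:t
5(t) covers 4:u
6(u) covers 5:t
floor of heap: 0:s, 1:t, 2:q
completions by unplaced set U, small U first (add the entries for U minus each lowest piece of U):
  |U|=1: {0}:1  {3}:1  {6}:1
  |U|=2: {0,3}:2  {0,6}:2  {2,3}:1  {3,6}:2  {5,6}:1
  |U|=3: {0,2,3}:3  {0,3,6}:6  {0,5,6}:3  {2,3,6}:3  {3,5,6}:3  {4,5,6}:1
  |U|=4: {0,2,3,6}:12  {0,3,5,6}:12  {0,4,5,6}:4  {1,4,5,6}:1  {2,3,5,6}:6  {3,4,5,6}:4
  |U|=5: {0,1,4,5,6}:5  {0,2,3,5,6}:30  {0,3,4,5,6}:20  {1,3,4,5,6}:5  {2,3,4,5,6}:10
  start at 0(s): 15
  start at 1(t): 60
  start at 2(q): 30
sum over floor = 105

105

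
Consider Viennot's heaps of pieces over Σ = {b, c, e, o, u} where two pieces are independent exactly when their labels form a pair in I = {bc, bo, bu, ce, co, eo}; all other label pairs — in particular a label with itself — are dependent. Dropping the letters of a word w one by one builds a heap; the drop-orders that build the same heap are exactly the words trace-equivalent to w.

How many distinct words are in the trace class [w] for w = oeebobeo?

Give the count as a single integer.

56

#0=o has no predecessor
#1=e has no predecessor
#2=e depends on [1:e]
#3=b depends on [2:e]
#4=o depends on [0:o]
#5=b depends on [3:b]
#6=e depends on [5:b]
#7=o depends on [4:o]
sources: [0:o, 1:e]
N(rest) = Σ N(rest − s) over sources s of rest; N(one piece) = 1:
  size 1 → [6]=1  [7]=1
  size 2 → [4,7]=1  [5,6]=1  [6,7]=2
  size 3 → [0,4,7]=1  [3,5,6]=1  [4,6,7]=3  [5,6,7]=3
  size 4 → [0,4,6,7]=4  [2,3,5,6]=1  [3,5,6,7]=4  [4,5,6,7]=6
  size 5 → [0,4,5,6,7]=10  [1,2,3,5,6]=1  [2,3,5,6,7]=5  [3,4,5,6,7]=10
  size 6 → [0,3,4,5,6,7]=20  [1,2,3,5,6,7]=6  [2,3,4,5,6,7]=15
  first=0(o) contributes 21
  first=1(e) contributes 35
|[w]| = 56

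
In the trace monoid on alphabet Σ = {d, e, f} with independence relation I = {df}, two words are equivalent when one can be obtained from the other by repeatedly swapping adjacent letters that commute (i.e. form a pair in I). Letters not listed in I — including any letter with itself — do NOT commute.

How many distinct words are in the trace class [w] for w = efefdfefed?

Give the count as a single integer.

0(e) covers ∅
1(f) covers 0:e
2(e) covers 1:f
3(f) covers 2:e
4(d) covers 2:e
5(f) covers 3:f
6(e) covers 4:d, 5:f
7(f) covers 6:e
8(e) covers 7:f
9(d) covers 8:e
floor of heap: 0:e
completions by unplaced set U, small U first (add the entries for U minus each lowest piece of U):
  |U|=1: {9}:1
  |U|=2: {8,9}:1
  |U|=3: {7,8,9}:1
  |U|=4: {6,7,8,9}:1
  |U|=5: {4,6,7,8,9}:1  {5,6,7,8,9}:1
  |U|=6: {3,5,6,7,8,9}:1  {4,5,6,7,8,9}:2
  |U|=7: {3,4,5,6,7,8,9}:3
  |U|=8: {2,3,4,5,6,7,8,9}:3
  start at 0(e): 3

3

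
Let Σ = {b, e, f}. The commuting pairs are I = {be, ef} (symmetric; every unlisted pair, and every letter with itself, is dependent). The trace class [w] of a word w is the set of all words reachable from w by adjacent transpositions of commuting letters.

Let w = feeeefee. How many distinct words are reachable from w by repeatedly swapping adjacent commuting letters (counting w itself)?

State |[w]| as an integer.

28

piece 0:f — minimal
piece 1:e — minimal
piece 2:e rests on {1:e}
piece 3:e rests on {2:e}
piece 4:e rests on {3:e}
piece 5:f rests on {0:f}
piece 6:e rests on {4:e}
piece 7:e rests on {6:e}
minimal pieces: {0:f, 1:e}
ways to finish when only these pieces remain (= sum over removing one remaining piece with nothing left below it):
  1 left: {5}→1  {7}→1
  2 left: {0,5}→1  {5,7}→2  {6,7}→1
  3 left: {0,5,7}→3  {4,6,7}→1  {5,6,7}→3
  4 left: {0,5,6,7}→6  {3,4,6,7}→1  {4,5,6,7}→4
  5 left: {0,4,5,6,7}→10  {2,3,4,6,7}→1  {3,4,5,6,7}→5
  6 left: {0,3,4,5,6,7}→15  {1,2,3,4,6,7}→1  {2,3,4,5,6,7}→6
  placing 0:f first → 7 extensions
  placing 1:e first → 21 extensions
total linear extensions = 28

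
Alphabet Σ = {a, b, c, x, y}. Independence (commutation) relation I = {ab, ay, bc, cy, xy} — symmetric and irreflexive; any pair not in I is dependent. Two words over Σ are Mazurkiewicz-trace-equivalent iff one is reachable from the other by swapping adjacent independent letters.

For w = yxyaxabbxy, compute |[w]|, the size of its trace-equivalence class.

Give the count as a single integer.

0(y) covers ∅
1(x) covers ∅
2(y) covers 0:y
3(a) covers 1:x
4(x) covers 3:a
5(a) covers 4:x
6(b) covers 2:y, 4:x
7(b) covers 6:b
8(x) covers 5:a, 7:b
9(y) covers 7:b
floor of heap: 0:y, 1:x
completions by unplaced set U, small U first (add the entries for U minus each lowest piece of U):
  |U|=1: {8}:1  {9}:1
  |U|=2: {5,8}:1  {8,9}:2
  |U|=3: {5,8,9}:3  {7,8,9}:2
  |U|=4: {5,7,8,9}:5  {6,7,8,9}:2
  |U|=5: {2,6,7,8,9}:2  {5,6,7,8,9}:7
  |U|=6: {0,2,6,7,8,9}:2  {2,5,6,7,8,9}:9  {4,5,6,7,8,9}:7
  |U|=7: {0,2,5,6,7,8,9}:11  {2,4,5,6,7,8,9}:16  {3,4,5,6,7,8,9}:7
  |U|=8: {0,2,4,5,6,7,8,9}:27  {1,3,4,5,6,7,8,9}:7  {2,3,4,5,6,7,8,9}:23
  start at 0(y): 30
  start at 1(x): 50
sum over floor = 80

80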